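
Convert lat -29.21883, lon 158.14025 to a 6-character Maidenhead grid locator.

QG90bs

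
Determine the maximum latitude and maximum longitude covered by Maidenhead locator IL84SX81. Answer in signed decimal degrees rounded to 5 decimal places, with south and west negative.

Field I=8, L=11: +8·20° lon, +11·10° lat → SW at lon -20°, lat 20°.
Square 8, 4: +8·2° lon, +4·1° lat → SW at lon -4°, lat 24°.
Subsquare s=18, x=23: +18·0.0833333° lon, +23·0.0416667° lat → SW at lon -2.5°, lat 24.9583°.
Extended square 8, 1: +8·0.00833333° lon, +1·0.00416667° lat → SW at lon -2.43333°, lat 24.9625°.
Cell spans 0.00833333° lon × 0.00416667° lat. NE corner is SW corner plus one full cell.
latitude 24.96667, longitude -2.42500.

24.96667, -2.42500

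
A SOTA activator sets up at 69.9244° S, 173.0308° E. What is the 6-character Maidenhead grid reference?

RC60mb

Offset from 180°W / 90°S: lon 353.0308°, lat 20.0756°.
Field: lon ⌊353.0308/20⌋ = 17 → R; lat ⌊20.0756/10⌋ = 2 → C.
Square: lon ⌊13.0308/2⌋ = 6; lat ⌊0.0756/1⌋ = 0.
Subsquare: lon ⌊1.0308/0.0833333⌋ = 12 → m; lat ⌊0.0756/0.0416667⌋ = 1 → b.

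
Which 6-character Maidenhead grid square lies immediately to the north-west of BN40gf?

BN40fg

Longitude subsquare g = 6; −1 → 5 = f.
Latitude subsquare f = 5; +1 → 6 = g.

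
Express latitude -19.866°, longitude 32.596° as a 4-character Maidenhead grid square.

Shift to the Maidenhead origin (180°W, 90°S): lon 212.60, lat 70.13.
Field: 212.60/20 → 10 → K, 70.13/10 → 7 → H; chars KH.
Square: 12.60/2 → 6, 0.13/1 → 0; chars 60.

KH60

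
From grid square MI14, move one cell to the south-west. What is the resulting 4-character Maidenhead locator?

Longitude square 1; −1 → 0.
Latitude square 4; −1 → 3.

MI03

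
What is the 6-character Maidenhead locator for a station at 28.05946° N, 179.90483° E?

RL98wb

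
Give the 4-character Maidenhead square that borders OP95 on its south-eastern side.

PP04

Longitude square 9; +1 → 10, wraps to 0, carry into field.
Longitude field O = 14; +1 → 15 = P.
Latitude square 5; −1 → 4.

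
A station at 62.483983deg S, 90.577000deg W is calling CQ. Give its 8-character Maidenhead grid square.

EC47rm03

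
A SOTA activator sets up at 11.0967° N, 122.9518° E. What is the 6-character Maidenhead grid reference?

PK11lc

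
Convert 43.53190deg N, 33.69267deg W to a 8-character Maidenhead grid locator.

Offset from 180°W / 90°S: lon 146.30733°, lat 133.53190°.
Field: 146.30733/20 → 7 → H, 133.53190/10 → 13 → N; chars HN.
Square: 6.30733/2 → 3, 3.53190/1 → 3; chars 33.
Subsquare: 0.30733/0.0833333 → 3 → d, 0.53190/0.0416667 → 12 → m; chars dm.
Extended square: 0.05733/0.00833333 → 6, 0.03190/0.00416667 → 7; chars 67.

HN33dm67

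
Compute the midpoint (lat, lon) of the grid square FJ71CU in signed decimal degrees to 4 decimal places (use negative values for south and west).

Field F=5, J=9: +5·20° lon, +9·10° lat → SW at lon -80°, lat 0°.
Square 7, 1: +7·2° lon, +1·1° lat → SW at lon -66°, lat 1°.
Subsquare c=2, u=20: +2·0.0833333° lon, +20·0.0416667° lat → SW at lon -65.8333°, lat 1.83333°.
Cell spans 0.0833333° lon × 0.0416667° lat. Centre is SW corner plus half of each.
latitude 1.8542, longitude -65.7917.

1.8542, -65.7917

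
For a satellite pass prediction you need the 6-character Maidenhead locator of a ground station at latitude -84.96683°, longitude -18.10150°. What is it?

Offset from 180°W / 90°S: lon 161.8985°, lat 5.0332°.
Field (20°×10°, letters A–R): lon ⌊161.8985/20⌋ = 8 → I; lat ⌊5.0332/10⌋ = 0 → A.
Square (2°×1°, digits 0–9): lon ⌊1.8985/2⌋ = 0; lat ⌊5.0332/1⌋ = 5.
Subsquare (5′×2.5′, letters a–x): lon ⌊1.8985/0.0833333⌋ = 22 → w; lat ⌊0.0332/0.0416667⌋ = 0 → a.

IA05wa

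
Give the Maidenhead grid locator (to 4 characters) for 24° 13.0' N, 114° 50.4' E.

Offset from 180°W / 90°S: lon 294.84°, lat 114.22°.
Field (20°×10°, letters A–R): 294.84/20 → 14 → O, 114.22/10 → 11 → L; chars OL.
Square (2°×1°, digits 0–9): 14.84/2 → 7, 4.22/1 → 4; chars 74.

OL74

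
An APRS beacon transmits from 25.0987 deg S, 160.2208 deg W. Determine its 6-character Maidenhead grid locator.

AG94vv

Shift to the Maidenhead origin (180°W, 90°S): lon 19.7792, lat 64.9013.
Field: lon ⌊19.7792/20⌋ = 0 → A; lat ⌊64.9013/10⌋ = 6 → G.
Square: lon ⌊19.7792/2⌋ = 9; lat ⌊4.9013/1⌋ = 4.
Subsquare: lon ⌊1.7792/0.0833333⌋ = 21 → v; lat ⌊0.9013/0.0416667⌋ = 21 → v.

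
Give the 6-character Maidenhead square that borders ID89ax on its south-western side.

ID79xw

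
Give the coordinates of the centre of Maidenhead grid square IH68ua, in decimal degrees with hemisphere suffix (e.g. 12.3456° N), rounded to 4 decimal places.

Field I=8, H=7: +8·20° lon, +7·10° lat → SW at lon -20°, lat -20°.
Square 6, 8: +6·2° lon, +8·1° lat → SW at lon -8°, lat -12°.
Subsquare u=20, a=0: +20·0.0833333° lon, +0·0.0416667° lat → SW at lon -6.33333°, lat -12°.
Cell spans 0.0833333° lon × 0.0416667° lat. Centre is SW corner plus half of each.
latitude 11.9792° S, longitude 6.2917° W.

11.9792° S, 6.2917° W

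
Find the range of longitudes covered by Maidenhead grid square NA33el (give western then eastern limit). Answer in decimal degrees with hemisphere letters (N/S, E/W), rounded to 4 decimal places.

Field N=13, A=0: +13·20° lon, +0·10° lat → SW at lon 80°, lat -90°.
Square 3, 3: +3·2° lon, +3·1° lat → SW at lon 86°, lat -87°.
Subsquare e=4, l=11: +4·0.0833333° lon, +11·0.0416667° lat → SW at lon 86.3333°, lat -86.5417°.
Cell spans 0.0833333° lon × 0.0416667° lat.
west 86.3333° E, east 86.4167° E.

86.3333° E, 86.4167° E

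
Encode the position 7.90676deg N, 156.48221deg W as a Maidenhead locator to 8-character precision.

BJ17sv27

Shift to the Maidenhead origin (180°W, 90°S): lon 23.51779, lat 97.90676.
Field: lon ⌊23.51779/20⌋ = 1 → B; lat ⌊97.90676/10⌋ = 9 → J.
Square: lon ⌊3.51779/2⌋ = 1; lat ⌊7.90676/1⌋ = 7.
Subsquare: lon ⌊1.51779/0.0833333⌋ = 18 → s; lat ⌊0.90676/0.0416667⌋ = 21 → v.
Extended square: lon ⌊0.01779/0.00833333⌋ = 2; lat ⌊0.03176/0.00416667⌋ = 7.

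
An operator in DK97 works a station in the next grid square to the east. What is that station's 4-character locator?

EK07

Longitude square 9; +1 → 10, wraps to 0, carry into field.
Longitude field D = 3; +1 → 4 = E.
The latitude characters are unchanged.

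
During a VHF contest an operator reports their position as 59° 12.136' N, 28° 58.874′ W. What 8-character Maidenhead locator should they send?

HO59me28

Shift to the Maidenhead origin (180°W, 90°S): lon 151.01877, lat 149.20227.
Field: lon ⌊151.01877/20⌋ = 7 → H; lat ⌊149.20227/10⌋ = 14 → O.
Square: lon ⌊11.01877/2⌋ = 5; lat ⌊9.20227/1⌋ = 9.
Subsquare: lon ⌊1.01877/0.0833333⌋ = 12 → m; lat ⌊0.20227/0.0416667⌋ = 4 → e.
Extended square: lon ⌊0.01877/0.00833333⌋ = 2; lat ⌊0.03560/0.00416667⌋ = 8.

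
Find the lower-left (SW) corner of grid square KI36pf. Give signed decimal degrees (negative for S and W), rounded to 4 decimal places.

Field K=10, I=8: +10·20° lon, +8·10° lat → SW at lon 20°, lat -10°.
Square 3, 6: +3·2° lon, +6·1° lat → SW at lon 26°, lat -4°.
Subsquare p=15, f=5: +15·0.0833333° lon, +5·0.0416667° lat → SW at lon 27.25°, lat -3.79167°.
latitude -3.7917, longitude 27.2500.

-3.7917, 27.2500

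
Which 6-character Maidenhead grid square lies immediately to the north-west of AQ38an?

Longitude subsquare a = 0; −1 → -1, wraps to 23 = x, carry into square.
Longitude square 3; −1 → 2.
Latitude subsquare n = 13; +1 → 14 = o.

AQ28xo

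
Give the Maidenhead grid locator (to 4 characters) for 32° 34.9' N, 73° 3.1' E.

Shift to the Maidenhead origin (180°W, 90°S): lon 253.05, lat 122.58.
Field: 253.05/20 → 12 → M, 122.58/10 → 12 → M; chars MM.
Square: 13.05/2 → 6, 2.58/1 → 2; chars 62.

MM62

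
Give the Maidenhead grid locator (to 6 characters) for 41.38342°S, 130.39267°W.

Offset from 180°W / 90°S: lon 49.6073°, lat 48.6166°.
Field: 49.6073/20 → 2 → C, 48.6166/10 → 4 → E; chars CE.
Square: 9.6073/2 → 4, 8.6166/1 → 8; chars 48.
Subsquare: 1.6073/0.0833333 → 19 → t, 0.6166/0.0416667 → 14 → o; chars to.

CE48to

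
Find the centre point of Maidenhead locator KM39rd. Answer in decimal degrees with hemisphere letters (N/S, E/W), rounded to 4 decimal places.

Field K=10, M=12: +10·20° lon, +12·10° lat → SW at lon 20°, lat 30°.
Square 3, 9: +3·2° lon, +9·1° lat → SW at lon 26°, lat 39°.
Subsquare r=17, d=3: +17·0.0833333° lon, +3·0.0416667° lat → SW at lon 27.4167°, lat 39.125°.
Cell spans 0.0833333° lon × 0.0416667° lat. Centre is SW corner plus half of each.
latitude 39.1458° N, longitude 27.4583° E.

39.1458° N, 27.4583° E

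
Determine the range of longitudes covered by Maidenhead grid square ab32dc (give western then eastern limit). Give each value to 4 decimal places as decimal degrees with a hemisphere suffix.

Field A=0, B=1: +0·20° lon, +1·10° lat → SW at lon -180°, lat -80°.
Square 3, 2: +3·2° lon, +2·1° lat → SW at lon -174°, lat -78°.
Subsquare d=3, c=2: +3·0.0833333° lon, +2·0.0416667° lat → SW at lon -173.75°, lat -77.9167°.
Cell spans 0.0833333° lon × 0.0416667° lat.
west 173.7500° W, east 173.6667° W.

173.7500° W, 173.6667° W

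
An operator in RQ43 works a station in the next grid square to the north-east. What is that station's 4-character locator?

RQ54

Longitude square 4; +1 → 5.
Latitude square 3; +1 → 4.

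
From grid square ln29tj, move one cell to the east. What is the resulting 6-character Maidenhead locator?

Longitude subsquare t = 19; +1 → 20 = u.
The latitude characters are unchanged.

LN29uj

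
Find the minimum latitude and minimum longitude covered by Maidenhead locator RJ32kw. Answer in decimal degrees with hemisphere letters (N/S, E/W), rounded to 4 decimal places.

Field R=17, J=9: +17·20° lon, +9·10° lat → SW at lon 160°, lat 0°.
Square 3, 2: +3·2° lon, +2·1° lat → SW at lon 166°, lat 2°.
Subsquare k=10, w=22: +10·0.0833333° lon, +22·0.0416667° lat → SW at lon 166.833°, lat 2.91667°.
latitude 2.9167° N, longitude 166.8333° E.

2.9167° N, 166.8333° E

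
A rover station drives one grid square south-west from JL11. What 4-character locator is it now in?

JL00

Longitude square 1; −1 → 0.
Latitude square 1; −1 → 0.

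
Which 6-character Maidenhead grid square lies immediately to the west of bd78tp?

BD78sp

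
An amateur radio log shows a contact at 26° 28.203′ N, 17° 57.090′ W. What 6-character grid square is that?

Offset from 180°W / 90°S: lon 162.0485°, lat 116.4701°.
Field (20°×10°, letters A–R): lon ⌊162.0485/20⌋ = 8 → I; lat ⌊116.4701/10⌋ = 11 → L.
Square (2°×1°, digits 0–9): lon ⌊2.0485/2⌋ = 1; lat ⌊6.4701/1⌋ = 6.
Subsquare (5′×2.5′, letters a–x): lon ⌊0.0485/0.0833333⌋ = 0 → a; lat ⌊0.4701/0.0416667⌋ = 11 → l.

IL16al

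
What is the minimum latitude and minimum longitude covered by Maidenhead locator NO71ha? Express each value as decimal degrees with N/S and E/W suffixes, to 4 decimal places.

51.0000° N, 94.5833° E

Field N=13, O=14: +13·20° lon, +14·10° lat → SW at lon 80°, lat 50°.
Square 7, 1: +7·2° lon, +1·1° lat → SW at lon 94°, lat 51°.
Subsquare h=7, a=0: +7·0.0833333° lon, +0·0.0416667° lat → SW at lon 94.5833°, lat 51°.
latitude 51.0000° N, longitude 94.5833° E.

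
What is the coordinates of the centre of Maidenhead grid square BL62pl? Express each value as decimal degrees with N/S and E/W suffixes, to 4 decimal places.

Field B=1, L=11: +1·20° lon, +11·10° lat → SW at lon -160°, lat 20°.
Square 6, 2: +6·2° lon, +2·1° lat → SW at lon -148°, lat 22°.
Subsquare p=15, l=11: +15·0.0833333° lon, +11·0.0416667° lat → SW at lon -146.75°, lat 22.4583°.
Cell spans 0.0833333° lon × 0.0416667° lat. Centre is SW corner plus half of each.
latitude 22.4792° N, longitude 146.7083° W.

22.4792° N, 146.7083° W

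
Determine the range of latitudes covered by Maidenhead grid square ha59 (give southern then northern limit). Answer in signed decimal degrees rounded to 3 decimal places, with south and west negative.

Field H=7, A=0: +7·20° lon, +0·10° lat → SW at lon -40°, lat -90°.
Square 5, 9: +5·2° lon, +9·1° lat → SW at lon -30°, lat -81°.
Cell spans 2° lon × 1° lat.
south -81.000, north -80.000.

-81.000, -80.000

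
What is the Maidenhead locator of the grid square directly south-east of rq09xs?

Longitude subsquare x = 23; +1 → 24, wraps to 0 = a, carry into square.
Longitude square 0; +1 → 1.
Latitude subsquare s = 18; −1 → 17 = r.

RQ19ar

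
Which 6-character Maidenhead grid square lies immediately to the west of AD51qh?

Longitude subsquare q = 16; −1 → 15 = p.
The latitude characters are unchanged.

AD51ph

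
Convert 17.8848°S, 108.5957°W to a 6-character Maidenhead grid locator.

DH52qc

Shift to the Maidenhead origin (180°W, 90°S): lon 71.4043, lat 72.1152.
Field: lon ⌊71.4043/20⌋ = 3 → D; lat ⌊72.1152/10⌋ = 7 → H.
Square: lon ⌊11.4043/2⌋ = 5; lat ⌊2.1152/1⌋ = 2.
Subsquare: lon ⌊1.4043/0.0833333⌋ = 16 → q; lat ⌊0.1152/0.0416667⌋ = 2 → c.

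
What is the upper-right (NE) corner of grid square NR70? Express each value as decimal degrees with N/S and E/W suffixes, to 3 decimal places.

Field N=13, R=17: +13·20° lon, +17·10° lat → SW at lon 80°, lat 80°.
Square 7, 0: +7·2° lon, +0·1° lat → SW at lon 94°, lat 80°.
Cell spans 2° lon × 1° lat. NE corner is SW corner plus one full cell.
latitude 81.000° N, longitude 96.000° E.

81.000° N, 96.000° E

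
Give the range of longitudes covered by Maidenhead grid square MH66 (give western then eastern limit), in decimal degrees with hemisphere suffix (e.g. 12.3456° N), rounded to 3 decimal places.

72.000° E, 74.000° E

Field M=12, H=7: +12·20° lon, +7·10° lat → SW at lon 60°, lat -20°.
Square 6, 6: +6·2° lon, +6·1° lat → SW at lon 72°, lat -14°.
Cell spans 2° lon × 1° lat.
west 72.000° E, east 74.000° E.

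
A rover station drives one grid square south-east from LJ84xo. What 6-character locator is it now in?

Longitude subsquare x = 23; +1 → 24, wraps to 0 = a, carry into square.
Longitude square 8; +1 → 9.
Latitude subsquare o = 14; −1 → 13 = n.

LJ94an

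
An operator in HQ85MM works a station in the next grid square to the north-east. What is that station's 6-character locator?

Longitude subsquare m = 12; +1 → 13 = n.
Latitude subsquare m = 12; +1 → 13 = n.

HQ85nn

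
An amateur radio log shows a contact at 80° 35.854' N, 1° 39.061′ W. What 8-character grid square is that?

IR90eo13

Shift to the Maidenhead origin (180°W, 90°S): lon 178.34898, lat 170.59757.
Field: 178.34898/20 → 8 → I, 170.59757/10 → 17 → R; chars IR.
Square: 18.34898/2 → 9, 0.59757/1 → 0; chars 90.
Subsquare: 0.34898/0.0833333 → 4 → e, 0.59757/0.0416667 → 14 → o; chars eo.
Extended square: 0.01565/0.00833333 → 1, 0.01423/0.00416667 → 3; chars 13.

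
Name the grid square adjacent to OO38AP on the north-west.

Longitude subsquare a = 0; −1 → -1, wraps to 23 = x, carry into square.
Longitude square 3; −1 → 2.
Latitude subsquare p = 15; +1 → 16 = q.

OO28xq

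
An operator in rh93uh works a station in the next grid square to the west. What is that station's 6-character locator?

Longitude subsquare u = 20; −1 → 19 = t.
The latitude characters are unchanged.

RH93th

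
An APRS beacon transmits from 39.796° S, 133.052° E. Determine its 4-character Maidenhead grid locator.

PF60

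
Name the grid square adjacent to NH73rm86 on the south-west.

NH73rm75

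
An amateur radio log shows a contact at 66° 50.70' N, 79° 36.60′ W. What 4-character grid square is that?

Shift to the Maidenhead origin (180°W, 90°S): lon 100.39, lat 156.84.
Field (20°×10°, letters A–R): lon ⌊100.39/20⌋ = 5 → F; lat ⌊156.84/10⌋ = 15 → P.
Square (2°×1°, digits 0–9): lon ⌊0.39/2⌋ = 0; lat ⌊6.84/1⌋ = 6.

FP06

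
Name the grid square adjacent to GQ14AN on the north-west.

GQ04xo

Longitude subsquare a = 0; −1 → -1, wraps to 23 = x, carry into square.
Longitude square 1; −1 → 0.
Latitude subsquare n = 13; +1 → 14 = o.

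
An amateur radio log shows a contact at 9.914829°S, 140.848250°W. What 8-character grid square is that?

Add 180° to longitude and 90° to latitude: 39.15175, 80.08517.
Field: 39.15175/20 → 1 → B, 80.08517/10 → 8 → I; chars BI.
Square: 19.15175/2 → 9, 0.08517/1 → 0; chars 90.
Subsquare: 1.15175/0.0833333 → 13 → n, 0.08517/0.0416667 → 2 → c; chars nc.
Extended square: 0.06842/0.00833333 → 8, 0.00184/0.00416667 → 0; chars 80.

BI90nc80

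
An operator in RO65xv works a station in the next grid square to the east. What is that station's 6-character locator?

Longitude subsquare x = 23; +1 → 24, wraps to 0 = a, carry into square.
Longitude square 6; +1 → 7.
The latitude characters are unchanged.

RO75av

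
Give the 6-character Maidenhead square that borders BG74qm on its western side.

BG74pm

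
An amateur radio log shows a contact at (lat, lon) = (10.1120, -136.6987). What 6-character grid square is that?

Offset from 180°W / 90°S: lon 43.3013°, lat 100.1120°.
Field (20°×10°, letters A–R): lon ⌊43.3013/20⌋ = 2 → C; lat ⌊100.1120/10⌋ = 10 → K.
Square (2°×1°, digits 0–9): lon ⌊3.3013/2⌋ = 1; lat ⌊0.1120/1⌋ = 0.
Subsquare (5′×2.5′, letters a–x): lon ⌊1.3013/0.0833333⌋ = 15 → p; lat ⌊0.1120/0.0416667⌋ = 2 → c.

CK10pc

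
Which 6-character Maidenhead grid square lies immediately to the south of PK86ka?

PK85kx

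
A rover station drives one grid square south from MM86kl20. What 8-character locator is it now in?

Latitude extended square 0; −1 → -1, wraps to 9, carry into subsquare.
Latitude subsquare l = 11; −1 → 10 = k.
The longitude characters are unchanged.

MM86kk29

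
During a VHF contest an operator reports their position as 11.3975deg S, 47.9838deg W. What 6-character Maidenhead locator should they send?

Add 180° to longitude and 90° to latitude: 132.0162, 78.6025.
Field (20°×10°, letters A–R): 132.0162/20 → 6 → G, 78.6025/10 → 7 → H; chars GH.
Square (2°×1°, digits 0–9): 12.0162/2 → 6, 8.6025/1 → 8; chars 68.
Subsquare (5′×2.5′, letters a–x): 0.0162/0.0833333 → 0 → a, 0.6025/0.0416667 → 14 → o; chars ao.

GH68ao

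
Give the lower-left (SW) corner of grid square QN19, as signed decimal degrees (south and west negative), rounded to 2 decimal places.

49.00, 142.00

Field Q=16, N=13: +16·20° lon, +13·10° lat → SW at lon 140°, lat 40°.
Square 1, 9: +1·2° lon, +9·1° lat → SW at lon 142°, lat 49°.
latitude 49.00, longitude 142.00.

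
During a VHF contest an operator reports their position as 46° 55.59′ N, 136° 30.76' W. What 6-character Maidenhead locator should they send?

Add 180° to longitude and 90° to latitude: 43.4873, 136.9265.
Field: 43.4873/20 → 2 → C, 136.9265/10 → 13 → N; chars CN.
Square: 3.4873/2 → 1, 6.9265/1 → 6; chars 16.
Subsquare: 1.4873/0.0833333 → 17 → r, 0.9265/0.0416667 → 22 → w; chars rw.

CN16rw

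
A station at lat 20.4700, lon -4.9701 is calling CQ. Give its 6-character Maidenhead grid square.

IL70ml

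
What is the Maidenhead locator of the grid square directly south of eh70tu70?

Latitude extended square 0; −1 → -1, wraps to 9, carry into subsquare.
Latitude subsquare u = 20; −1 → 19 = t.
The longitude characters are unchanged.

EH70tt79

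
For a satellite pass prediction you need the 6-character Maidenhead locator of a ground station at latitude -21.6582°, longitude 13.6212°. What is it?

JG68ti

Add 180° to longitude and 90° to latitude: 193.6212, 68.3418.
Field (20°×10°, letters A–R): 193.6212/20 → 9 → J, 68.3418/10 → 6 → G; chars JG.
Square (2°×1°, digits 0–9): 13.6212/2 → 6, 8.3418/1 → 8; chars 68.
Subsquare (5′×2.5′, letters a–x): 1.6212/0.0833333 → 19 → t, 0.3418/0.0416667 → 8 → i; chars ti.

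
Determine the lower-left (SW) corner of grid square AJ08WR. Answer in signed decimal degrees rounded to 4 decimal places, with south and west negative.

8.7083, -178.1667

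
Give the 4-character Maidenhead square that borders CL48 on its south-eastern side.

CL57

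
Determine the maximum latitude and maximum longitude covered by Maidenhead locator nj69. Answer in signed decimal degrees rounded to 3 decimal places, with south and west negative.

10.000, 94.000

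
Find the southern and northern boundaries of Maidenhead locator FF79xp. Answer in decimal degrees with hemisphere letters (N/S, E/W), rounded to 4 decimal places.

30.3750° S, 30.3333° S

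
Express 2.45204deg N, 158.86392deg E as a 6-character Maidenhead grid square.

QJ92kk

Shift to the Maidenhead origin (180°W, 90°S): lon 338.8639, lat 92.4520.
Field: lon ⌊338.8639/20⌋ = 16 → Q; lat ⌊92.4520/10⌋ = 9 → J.
Square: lon ⌊18.8639/2⌋ = 9; lat ⌊2.4520/1⌋ = 2.
Subsquare: lon ⌊0.8639/0.0833333⌋ = 10 → k; lat ⌊0.4520/0.0416667⌋ = 10 → k.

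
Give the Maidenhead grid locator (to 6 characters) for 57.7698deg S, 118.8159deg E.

OD92jf

Offset from 180°W / 90°S: lon 298.8159°, lat 32.2302°.
Field: 298.8159/20 → 14 → O, 32.2302/10 → 3 → D; chars OD.
Square: 18.8159/2 → 9, 2.2302/1 → 2; chars 92.
Subsquare: 0.8159/0.0833333 → 9 → j, 0.2302/0.0416667 → 5 → f; chars jf.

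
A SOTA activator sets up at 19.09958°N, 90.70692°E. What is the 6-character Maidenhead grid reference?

NK59ic

Add 180° to longitude and 90° to latitude: 270.7069, 109.0996.
Field (20°×10°, letters A–R): lon ⌊270.7069/20⌋ = 13 → N; lat ⌊109.0996/10⌋ = 10 → K.
Square (2°×1°, digits 0–9): lon ⌊10.7069/2⌋ = 5; lat ⌊9.0996/1⌋ = 9.
Subsquare (5′×2.5′, letters a–x): lon ⌊0.7069/0.0833333⌋ = 8 → i; lat ⌊0.0996/0.0416667⌋ = 2 → c.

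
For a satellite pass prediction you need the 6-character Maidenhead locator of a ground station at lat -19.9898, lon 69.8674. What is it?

MH40wa

Add 180° to longitude and 90° to latitude: 249.8674, 70.0102.
Field: 249.8674/20 → 12 → M, 70.0102/10 → 7 → H; chars MH.
Square: 9.8674/2 → 4, 0.0102/1 → 0; chars 40.
Subsquare: 1.8674/0.0833333 → 22 → w, 0.0102/0.0416667 → 0 → a; chars wa.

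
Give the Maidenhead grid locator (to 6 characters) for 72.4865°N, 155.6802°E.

QQ72ul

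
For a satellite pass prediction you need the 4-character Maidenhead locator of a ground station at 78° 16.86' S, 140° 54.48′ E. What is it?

Add 180° to longitude and 90° to latitude: 320.91, 11.72.
Field: 320.91/20 → 16 → Q, 11.72/10 → 1 → B; chars QB.
Square: 0.91/2 → 0, 1.72/1 → 1; chars 01.

QB01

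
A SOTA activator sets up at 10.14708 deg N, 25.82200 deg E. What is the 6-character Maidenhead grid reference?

KK20vd

Shift to the Maidenhead origin (180°W, 90°S): lon 205.8220, lat 100.1471.
Field: lon ⌊205.8220/20⌋ = 10 → K; lat ⌊100.1471/10⌋ = 10 → K.
Square: lon ⌊5.8220/2⌋ = 2; lat ⌊0.1471/1⌋ = 0.
Subsquare: lon ⌊1.8220/0.0833333⌋ = 21 → v; lat ⌊0.1471/0.0416667⌋ = 3 → d.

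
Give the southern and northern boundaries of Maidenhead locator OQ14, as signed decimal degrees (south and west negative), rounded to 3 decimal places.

74.000, 75.000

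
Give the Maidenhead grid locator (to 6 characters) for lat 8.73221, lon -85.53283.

EJ78fr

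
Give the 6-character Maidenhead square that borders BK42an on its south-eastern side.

Longitude subsquare a = 0; +1 → 1 = b.
Latitude subsquare n = 13; −1 → 12 = m.

BK42bm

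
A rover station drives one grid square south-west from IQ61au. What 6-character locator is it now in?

IQ51xt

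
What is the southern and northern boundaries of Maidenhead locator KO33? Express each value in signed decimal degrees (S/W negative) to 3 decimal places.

53.000, 54.000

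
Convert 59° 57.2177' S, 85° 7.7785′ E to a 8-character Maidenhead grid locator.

ND20nb51

Shift to the Maidenhead origin (180°W, 90°S): lon 265.12964, lat 30.04637.
Field (20°×10°, letters A–R): 265.12964/20 → 13 → N, 30.04637/10 → 3 → D; chars ND.
Square (2°×1°, digits 0–9): 5.12964/2 → 2, 0.04637/1 → 0; chars 20.
Subsquare (5′×2.5′, letters a–x): 1.12964/0.0833333 → 13 → n, 0.04637/0.0416667 → 1 → b; chars nb.
Extended square (30″×15″, digits 0–9): 0.04631/0.00833333 → 5, 0.00470/0.00416667 → 1; chars 51.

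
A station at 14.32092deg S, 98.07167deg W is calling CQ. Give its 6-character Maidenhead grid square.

EH05xq

Offset from 180°W / 90°S: lon 81.9283°, lat 75.6791°.
Field (20°×10°, letters A–R): lon ⌊81.9283/20⌋ = 4 → E; lat ⌊75.6791/10⌋ = 7 → H.
Square (2°×1°, digits 0–9): lon ⌊1.9283/2⌋ = 0; lat ⌊5.6791/1⌋ = 5.
Subsquare (5′×2.5′, letters a–x): lon ⌊1.9283/0.0833333⌋ = 23 → x; lat ⌊0.6791/0.0416667⌋ = 16 → q.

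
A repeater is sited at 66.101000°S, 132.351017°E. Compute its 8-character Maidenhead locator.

Add 180° to longitude and 90° to latitude: 312.35102, 23.89900.
Field (20°×10°, letters A–R): 312.35102/20 → 15 → P, 23.89900/10 → 2 → C; chars PC.
Square (2°×1°, digits 0–9): 12.35102/2 → 6, 3.89900/1 → 3; chars 63.
Subsquare (5′×2.5′, letters a–x): 0.35102/0.0833333 → 4 → e, 0.89900/0.0416667 → 21 → v; chars ev.
Extended square (30″×15″, digits 0–9): 0.01768/0.00833333 → 2, 0.02400/0.00416667 → 5; chars 25.

PC63ev25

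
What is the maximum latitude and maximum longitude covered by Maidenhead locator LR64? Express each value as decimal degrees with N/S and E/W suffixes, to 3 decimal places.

85.000° N, 54.000° E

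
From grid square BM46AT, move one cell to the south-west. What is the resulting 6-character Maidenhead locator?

Longitude subsquare a = 0; −1 → -1, wraps to 23 = x, carry into square.
Longitude square 4; −1 → 3.
Latitude subsquare t = 19; −1 → 18 = s.

BM36xs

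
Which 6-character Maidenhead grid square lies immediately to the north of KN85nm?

KN85nn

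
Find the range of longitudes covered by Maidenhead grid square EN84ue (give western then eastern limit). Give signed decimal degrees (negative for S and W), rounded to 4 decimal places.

-82.3333, -82.2500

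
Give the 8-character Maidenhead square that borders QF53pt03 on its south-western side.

Longitude extended square 0; −1 → -1, wraps to 9, carry into subsquare.
Longitude subsquare p = 15; −1 → 14 = o.
Latitude extended square 3; −1 → 2.

QF53ot92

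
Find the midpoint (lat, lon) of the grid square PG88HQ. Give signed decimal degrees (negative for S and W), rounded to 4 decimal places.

-21.3125, 136.6250

Field P=15, G=6: +15·20° lon, +6·10° lat → SW at lon 120°, lat -30°.
Square 8, 8: +8·2° lon, +8·1° lat → SW at lon 136°, lat -22°.
Subsquare h=7, q=16: +7·0.0833333° lon, +16·0.0416667° lat → SW at lon 136.583°, lat -21.3333°.
Cell spans 0.0833333° lon × 0.0416667° lat. Centre is SW corner plus half of each.
latitude -21.3125, longitude 136.6250.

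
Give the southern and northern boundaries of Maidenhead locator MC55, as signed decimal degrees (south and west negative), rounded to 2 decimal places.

-65.00, -64.00

Field M=12, C=2: +12·20° lon, +2·10° lat → SW at lon 60°, lat -70°.
Square 5, 5: +5·2° lon, +5·1° lat → SW at lon 70°, lat -65°.
Cell spans 2° lon × 1° lat.
south -65.00, north -64.00.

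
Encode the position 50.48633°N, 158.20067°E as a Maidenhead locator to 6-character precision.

QO90cl

Shift to the Maidenhead origin (180°W, 90°S): lon 338.2007, lat 140.4863.
Field (20°×10°, letters A–R): lon ⌊338.2007/20⌋ = 16 → Q; lat ⌊140.4863/10⌋ = 14 → O.
Square (2°×1°, digits 0–9): lon ⌊18.2007/2⌋ = 9; lat ⌊0.4863/1⌋ = 0.
Subsquare (5′×2.5′, letters a–x): lon ⌊0.2007/0.0833333⌋ = 2 → c; lat ⌊0.4863/0.0416667⌋ = 11 → l.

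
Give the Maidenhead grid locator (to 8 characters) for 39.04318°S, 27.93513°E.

KF30xw29

Offset from 180°W / 90°S: lon 207.93513°, lat 50.95682°.
Field: 207.93513/20 → 10 → K, 50.95682/10 → 5 → F; chars KF.
Square: 7.93513/2 → 3, 0.95682/1 → 0; chars 30.
Subsquare: 1.93513/0.0833333 → 23 → x, 0.95682/0.0416667 → 22 → w; chars xw.
Extended square: 0.01846/0.00833333 → 2, 0.04015/0.00416667 → 9; chars 29.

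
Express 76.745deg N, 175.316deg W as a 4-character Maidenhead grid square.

Add 180° to longitude and 90° to latitude: 4.68, 166.75.
Field: 4.68/20 → 0 → A, 166.75/10 → 16 → Q; chars AQ.
Square: 4.68/2 → 2, 6.75/1 → 6; chars 26.

AQ26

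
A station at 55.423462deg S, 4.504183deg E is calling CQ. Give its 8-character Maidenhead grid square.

JD24gn08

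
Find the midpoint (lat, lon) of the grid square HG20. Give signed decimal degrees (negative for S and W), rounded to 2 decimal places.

Field H=7, G=6: +7·20° lon, +6·10° lat → SW at lon -40°, lat -30°.
Square 2, 0: +2·2° lon, +0·1° lat → SW at lon -36°, lat -30°.
Cell spans 2° lon × 1° lat. Centre is SW corner plus half of each.
latitude -29.50, longitude -35.00.

-29.50, -35.00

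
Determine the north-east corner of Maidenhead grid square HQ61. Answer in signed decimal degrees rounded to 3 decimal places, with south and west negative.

72.000, -26.000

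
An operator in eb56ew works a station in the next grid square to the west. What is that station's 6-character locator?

EB56dw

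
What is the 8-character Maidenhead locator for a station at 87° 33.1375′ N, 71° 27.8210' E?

MR57rn52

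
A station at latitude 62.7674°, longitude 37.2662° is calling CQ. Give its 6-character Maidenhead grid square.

KP82ps

Shift to the Maidenhead origin (180°W, 90°S): lon 217.2662, lat 152.7674.
Field: 217.2662/20 → 10 → K, 152.7674/10 → 15 → P; chars KP.
Square: 17.2662/2 → 8, 2.7674/1 → 2; chars 82.
Subsquare: 1.2662/0.0833333 → 15 → p, 0.7674/0.0416667 → 18 → s; chars ps.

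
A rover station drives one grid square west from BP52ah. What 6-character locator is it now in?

Longitude subsquare a = 0; −1 → -1, wraps to 23 = x, carry into square.
Longitude square 5; −1 → 4.
The latitude characters are unchanged.

BP42xh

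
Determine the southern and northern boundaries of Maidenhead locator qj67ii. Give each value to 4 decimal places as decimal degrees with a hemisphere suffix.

Field Q=16, J=9: +16·20° lon, +9·10° lat → SW at lon 140°, lat 0°.
Square 6, 7: +6·2° lon, +7·1° lat → SW at lon 152°, lat 7°.
Subsquare i=8, i=8: +8·0.0833333° lon, +8·0.0416667° lat → SW at lon 152.667°, lat 7.33333°.
Cell spans 0.0833333° lon × 0.0416667° lat.
south 7.3333° N, north 7.3750° N.

7.3333° N, 7.3750° N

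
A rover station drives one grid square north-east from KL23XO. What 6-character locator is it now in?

KL33ap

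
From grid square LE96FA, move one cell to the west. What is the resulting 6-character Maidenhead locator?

LE96ea

Longitude subsquare f = 5; −1 → 4 = e.
The latitude characters are unchanged.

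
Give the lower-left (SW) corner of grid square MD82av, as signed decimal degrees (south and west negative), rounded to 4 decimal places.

-57.1250, 76.0000

Field M=12, D=3: +12·20° lon, +3·10° lat → SW at lon 60°, lat -60°.
Square 8, 2: +8·2° lon, +2·1° lat → SW at lon 76°, lat -58°.
Subsquare a=0, v=21: +0·0.0833333° lon, +21·0.0416667° lat → SW at lon 76°, lat -57.125°.
latitude -57.1250, longitude 76.0000.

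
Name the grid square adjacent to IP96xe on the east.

Longitude subsquare x = 23; +1 → 24, wraps to 0 = a, carry into square.
Longitude square 9; +1 → 10, wraps to 0, carry into field.
Longitude field I = 8; +1 → 9 = J.
The latitude characters are unchanged.

JP06ae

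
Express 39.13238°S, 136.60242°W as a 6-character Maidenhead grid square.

CF10qu

Offset from 180°W / 90°S: lon 43.3976°, lat 50.8676°.
Field: 43.3976/20 → 2 → C, 50.8676/10 → 5 → F; chars CF.
Square: 3.3976/2 → 1, 0.8676/1 → 0; chars 10.
Subsquare: 1.3976/0.0833333 → 16 → q, 0.8676/0.0416667 → 20 → u; chars qu.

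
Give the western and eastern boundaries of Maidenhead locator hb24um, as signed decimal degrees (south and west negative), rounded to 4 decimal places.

-34.3333, -34.2500

Field H=7, B=1: +7·20° lon, +1·10° lat → SW at lon -40°, lat -80°.
Square 2, 4: +2·2° lon, +4·1° lat → SW at lon -36°, lat -76°.
Subsquare u=20, m=12: +20·0.0833333° lon, +12·0.0416667° lat → SW at lon -34.3333°, lat -75.5°.
Cell spans 0.0833333° lon × 0.0416667° lat.
west -34.3333, east -34.2500.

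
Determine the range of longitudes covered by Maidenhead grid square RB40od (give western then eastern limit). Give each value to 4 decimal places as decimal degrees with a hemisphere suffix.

169.1667° E, 169.2500° E

Field R=17, B=1: +17·20° lon, +1·10° lat → SW at lon 160°, lat -80°.
Square 4, 0: +4·2° lon, +0·1° lat → SW at lon 168°, lat -80°.
Subsquare o=14, d=3: +14·0.0833333° lon, +3·0.0416667° lat → SW at lon 169.167°, lat -79.875°.
Cell spans 0.0833333° lon × 0.0416667° lat.
west 169.1667° E, east 169.2500° E.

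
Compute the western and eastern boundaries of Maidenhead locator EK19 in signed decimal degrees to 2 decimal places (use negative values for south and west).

-98.00, -96.00

Field E=4, K=10: +4·20° lon, +10·10° lat → SW at lon -100°, lat 10°.
Square 1, 9: +1·2° lon, +9·1° lat → SW at lon -98°, lat 19°.
Cell spans 2° lon × 1° lat.
west -98.00, east -96.00.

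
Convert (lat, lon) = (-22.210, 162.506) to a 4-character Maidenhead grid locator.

RG17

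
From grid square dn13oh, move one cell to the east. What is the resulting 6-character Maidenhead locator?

DN13ph

Longitude subsquare o = 14; +1 → 15 = p.
The latitude characters are unchanged.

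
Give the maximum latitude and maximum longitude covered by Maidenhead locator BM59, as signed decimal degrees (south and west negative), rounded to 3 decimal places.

40.000, -148.000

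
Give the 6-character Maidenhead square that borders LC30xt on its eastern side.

LC40at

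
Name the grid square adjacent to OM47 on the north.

OM48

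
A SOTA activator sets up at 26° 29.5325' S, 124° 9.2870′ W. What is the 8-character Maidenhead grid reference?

Offset from 180°W / 90°S: lon 55.84522°, lat 63.50779°.
Field (20°×10°, letters A–R): lon ⌊55.84522/20⌋ = 2 → C; lat ⌊63.50779/10⌋ = 6 → G.
Square (2°×1°, digits 0–9): lon ⌊15.84522/2⌋ = 7; lat ⌊3.50779/1⌋ = 3.
Subsquare (5′×2.5′, letters a–x): lon ⌊1.84522/0.0833333⌋ = 22 → w; lat ⌊0.50779/0.0416667⌋ = 12 → m.
Extended square (30″×15″, digits 0–9): lon ⌊0.01188/0.00833333⌋ = 1; lat ⌊0.00779/0.00416667⌋ = 1.

CG73wm11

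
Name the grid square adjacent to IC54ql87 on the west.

Longitude extended square 8; −1 → 7.
The latitude characters are unchanged.

IC54ql77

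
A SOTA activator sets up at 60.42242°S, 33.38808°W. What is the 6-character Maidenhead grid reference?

Offset from 180°W / 90°S: lon 146.6119°, lat 29.5776°.
Field: lon ⌊146.6119/20⌋ = 7 → H; lat ⌊29.5776/10⌋ = 2 → C.
Square: lon ⌊6.6119/2⌋ = 3; lat ⌊9.5776/1⌋ = 9.
Subsquare: lon ⌊0.6119/0.0833333⌋ = 7 → h; lat ⌊0.5776/0.0416667⌋ = 13 → n.

HC39hn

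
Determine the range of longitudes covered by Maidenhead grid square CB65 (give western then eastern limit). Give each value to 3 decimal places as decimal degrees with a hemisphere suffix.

128.000° W, 126.000° W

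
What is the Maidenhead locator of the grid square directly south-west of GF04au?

FF94xt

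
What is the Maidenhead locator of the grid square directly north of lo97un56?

Latitude extended square 6; +1 → 7.
The longitude characters are unchanged.

LO97un57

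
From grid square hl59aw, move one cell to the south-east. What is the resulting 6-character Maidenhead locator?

Longitude subsquare a = 0; +1 → 1 = b.
Latitude subsquare w = 22; −1 → 21 = v.

HL59bv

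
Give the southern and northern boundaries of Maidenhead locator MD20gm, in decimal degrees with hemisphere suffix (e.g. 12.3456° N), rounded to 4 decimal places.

59.5000° S, 59.4583° S

Field M=12, D=3: +12·20° lon, +3·10° lat → SW at lon 60°, lat -60°.
Square 2, 0: +2·2° lon, +0·1° lat → SW at lon 64°, lat -60°.
Subsquare g=6, m=12: +6·0.0833333° lon, +12·0.0416667° lat → SW at lon 64.5°, lat -59.5°.
Cell spans 0.0833333° lon × 0.0416667° lat.
south 59.5000° S, north 59.4583° S.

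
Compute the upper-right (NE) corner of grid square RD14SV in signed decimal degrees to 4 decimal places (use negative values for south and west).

Field R=17, D=3: +17·20° lon, +3·10° lat → SW at lon 160°, lat -60°.
Square 1, 4: +1·2° lon, +4·1° lat → SW at lon 162°, lat -56°.
Subsquare s=18, v=21: +18·0.0833333° lon, +21·0.0416667° lat → SW at lon 163.5°, lat -55.125°.
Cell spans 0.0833333° lon × 0.0416667° lat. NE corner is SW corner plus one full cell.
latitude -55.0833, longitude 163.5833.

-55.0833, 163.5833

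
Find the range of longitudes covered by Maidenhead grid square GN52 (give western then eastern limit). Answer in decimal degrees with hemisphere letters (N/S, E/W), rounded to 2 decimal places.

50.00° W, 48.00° W

Field G=6, N=13: +6·20° lon, +13·10° lat → SW at lon -60°, lat 40°.
Square 5, 2: +5·2° lon, +2·1° lat → SW at lon -50°, lat 42°.
Cell spans 2° lon × 1° lat.
west 50.00° W, east 48.00° W.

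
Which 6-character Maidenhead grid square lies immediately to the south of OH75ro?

OH75rn

Latitude subsquare o = 14; −1 → 13 = n.
The longitude characters are unchanged.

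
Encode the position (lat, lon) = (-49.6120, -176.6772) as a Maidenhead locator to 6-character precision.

Shift to the Maidenhead origin (180°W, 90°S): lon 3.3228, lat 40.3880.
Field (20°×10°, letters A–R): 3.3228/20 → 0 → A, 40.3880/10 → 4 → E; chars AE.
Square (2°×1°, digits 0–9): 3.3228/2 → 1, 0.3880/1 → 0; chars 10.
Subsquare (5′×2.5′, letters a–x): 1.3228/0.0833333 → 15 → p, 0.3880/0.0416667 → 9 → j; chars pj.

AE10pj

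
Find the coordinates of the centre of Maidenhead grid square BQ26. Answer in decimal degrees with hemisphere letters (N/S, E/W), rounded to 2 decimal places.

76.50° N, 155.00° W

Field B=1, Q=16: +1·20° lon, +16·10° lat → SW at lon -160°, lat 70°.
Square 2, 6: +2·2° lon, +6·1° lat → SW at lon -156°, lat 76°.
Cell spans 2° lon × 1° lat. Centre is SW corner plus half of each.
latitude 76.50° N, longitude 155.00° W.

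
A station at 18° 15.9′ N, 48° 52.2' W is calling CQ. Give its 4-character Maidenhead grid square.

GK58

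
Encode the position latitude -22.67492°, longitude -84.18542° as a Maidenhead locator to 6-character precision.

Offset from 180°W / 90°S: lon 95.8146°, lat 67.3251°.
Field: 95.8146/20 → 4 → E, 67.3251/10 → 6 → G; chars EG.
Square: 15.8146/2 → 7, 7.3251/1 → 7; chars 77.
Subsquare: 1.8146/0.0833333 → 21 → v, 0.3251/0.0416667 → 7 → h; chars vh.

EG77vh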